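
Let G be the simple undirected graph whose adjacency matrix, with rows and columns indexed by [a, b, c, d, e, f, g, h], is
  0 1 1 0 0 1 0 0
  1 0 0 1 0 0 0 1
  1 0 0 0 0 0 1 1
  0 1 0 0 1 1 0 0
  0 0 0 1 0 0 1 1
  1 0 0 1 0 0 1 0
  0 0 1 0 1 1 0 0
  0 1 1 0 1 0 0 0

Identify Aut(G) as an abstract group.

G is 3-regular and bipartite on 2^3 = 8 vertices with girth 4; it is the hypercube graph Q_3. Aut(Q_3) consists of the signed permutations of the 3 coordinate axes: 3! permutations times 2^3 sign flips, so |Aut| = 2^3·3! = 48.

the hyperoctahedral group B_3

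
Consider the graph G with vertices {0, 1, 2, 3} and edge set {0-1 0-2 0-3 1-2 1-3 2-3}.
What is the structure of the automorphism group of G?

Every vertex has degree 3, so G is the complete graph K_4. Any permutation of the 4 vertices preserves K_4, so Aut(K_4) = S_4 of order 4! = 24.

the symmetric group on 4 letters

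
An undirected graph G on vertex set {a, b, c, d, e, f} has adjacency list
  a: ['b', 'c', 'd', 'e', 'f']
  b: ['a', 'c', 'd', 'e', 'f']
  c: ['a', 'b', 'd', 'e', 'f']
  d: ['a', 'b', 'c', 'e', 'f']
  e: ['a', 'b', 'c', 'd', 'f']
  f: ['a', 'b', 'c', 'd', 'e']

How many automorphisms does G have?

Every vertex has degree 5, so G is the complete graph K_6. Every bijection on the vertex set is an automorphism of K_6; hence Aut(K_6) ≅ S_6, order 720.

720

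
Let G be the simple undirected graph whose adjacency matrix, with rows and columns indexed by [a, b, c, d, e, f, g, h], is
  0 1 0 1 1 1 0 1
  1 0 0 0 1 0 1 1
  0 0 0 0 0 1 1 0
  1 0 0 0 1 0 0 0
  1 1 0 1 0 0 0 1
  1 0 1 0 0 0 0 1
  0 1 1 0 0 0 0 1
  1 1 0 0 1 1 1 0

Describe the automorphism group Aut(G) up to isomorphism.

the trivial group

Degrees alone do not determine every vertex (e.g. a and h both have degree 5), but their neighbour-degree multisets differ: N(a) has degrees [2, 3, 4, 4, 5] while N(h) has degrees [3, 3, 4, 4, 5]. Repeating this refinement separates all vertices, so the only automorphism is the identity.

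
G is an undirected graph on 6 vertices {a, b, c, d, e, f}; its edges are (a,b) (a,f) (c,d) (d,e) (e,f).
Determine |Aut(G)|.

2

The degree sequence is [2, 1, 1, 2, 2, 2]; the two degree-1 vertices b and c are the ends of a path, so G = P_6. A path has exactly one nontrivial symmetry — reversal — giving Aut(G) of order 2.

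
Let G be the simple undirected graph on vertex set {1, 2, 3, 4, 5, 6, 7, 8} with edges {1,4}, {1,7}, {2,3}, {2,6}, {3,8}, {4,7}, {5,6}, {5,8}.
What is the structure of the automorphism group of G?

G has two connected components, {2, 3, 5, 6, 8} and {1, 4, 7}; each is 2-regular, so G = C_5 ⊔ C_3. The components are non-isomorphic (different sizes), so Aut(G) = Aut(C_3) × Aut(C_5) = D_3 × D_5 of order 6·10 = 60.

D_3 × D_5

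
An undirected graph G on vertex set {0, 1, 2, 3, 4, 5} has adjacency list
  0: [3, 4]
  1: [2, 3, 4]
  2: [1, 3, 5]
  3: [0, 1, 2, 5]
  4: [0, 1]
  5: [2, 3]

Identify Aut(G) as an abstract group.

The degree sequence is [2, 3, 3, 4, 2, 2]. Checking the degree-preserving permutations of the vertex set shows that none except the identity preserves every edge, so Aut(G) is trivial.

the trivial group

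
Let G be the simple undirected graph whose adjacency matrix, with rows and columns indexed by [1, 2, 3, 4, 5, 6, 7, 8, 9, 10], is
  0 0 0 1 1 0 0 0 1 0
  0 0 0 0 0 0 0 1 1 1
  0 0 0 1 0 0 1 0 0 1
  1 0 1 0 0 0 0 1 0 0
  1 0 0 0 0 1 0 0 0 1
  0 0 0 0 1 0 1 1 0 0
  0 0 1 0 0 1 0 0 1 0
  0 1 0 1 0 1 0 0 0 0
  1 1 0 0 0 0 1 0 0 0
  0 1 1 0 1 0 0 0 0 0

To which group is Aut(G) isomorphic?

G is 3-regular on 10 vertices with no triangles and no 4-cycles (girth 5): this is the Petersen graph. Viewing the Petersen graph as the Kneser graph K(5,2) — vertices are 2-subsets of {1,…,5}, edges join disjoint pairs — its automorphisms are exactly the permutations of the 5-element set, so Aut ≅ S_5 of order 120.

S_5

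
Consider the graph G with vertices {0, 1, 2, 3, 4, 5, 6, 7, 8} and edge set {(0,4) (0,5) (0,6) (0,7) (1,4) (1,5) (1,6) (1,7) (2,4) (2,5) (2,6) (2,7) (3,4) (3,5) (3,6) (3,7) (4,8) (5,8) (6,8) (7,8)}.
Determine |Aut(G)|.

2880

The vertices split by degree into {4, 5, 6, 7} (degree 5) and {0, 1, 2, 3, 8} (degree 4); every edge runs between the two parts, so G is the complete bipartite graph K_{4,5}. Automorphisms preserve the bipartition setwise (since the parts differ in size) and act as S_4 × S_5 within it; |Aut| = 2880.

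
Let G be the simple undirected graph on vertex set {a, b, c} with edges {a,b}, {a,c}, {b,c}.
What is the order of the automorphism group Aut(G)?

6

All 3 vertices are pairwise adjacent: G = K_3. Any permutation of the 3 vertices preserves K_3, so Aut(K_3) = S_3 of order 3! = 6.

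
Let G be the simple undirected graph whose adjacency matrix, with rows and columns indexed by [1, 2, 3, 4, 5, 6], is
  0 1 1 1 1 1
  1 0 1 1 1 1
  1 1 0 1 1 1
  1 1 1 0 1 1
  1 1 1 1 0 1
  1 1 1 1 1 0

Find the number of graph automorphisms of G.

720

All 6 vertices are pairwise adjacent: G = K_6. Every bijection on the vertex set is an automorphism of K_6; hence Aut(K_6) ≅ S_6, order 720.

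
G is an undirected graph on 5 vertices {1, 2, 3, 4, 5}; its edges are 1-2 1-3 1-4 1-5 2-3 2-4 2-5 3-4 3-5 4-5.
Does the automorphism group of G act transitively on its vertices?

Yes

All 5 vertices are pairwise adjacent: G = K_5. Every bijection on the vertex set is an automorphism of K_5; hence Aut(K_5) ≅ S_5, order 120. Under this action every vertex can be carried to every other, so G is vertex-transitive.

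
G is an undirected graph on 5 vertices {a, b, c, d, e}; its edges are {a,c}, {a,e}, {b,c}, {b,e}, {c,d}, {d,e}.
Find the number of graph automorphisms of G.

12

The vertices split by degree into {c, e} (degree 3) and {a, b, d} (degree 2); every edge runs between the two parts, so G is the complete bipartite graph K_{2,3}. The parts have unequal sizes, so no automorphism swaps them; each part is permuted independently, giving S_2 × S_3 of order 2!·3! = 12.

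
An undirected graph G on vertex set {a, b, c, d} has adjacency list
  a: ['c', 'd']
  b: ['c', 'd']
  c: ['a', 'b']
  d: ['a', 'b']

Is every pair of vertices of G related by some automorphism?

G is 2-regular and bipartite on 2^2 = 4 vertices with girth 4; it is the hypercube graph Q_2. Aut(Q_2) consists of the signed permutations of the 2 coordinate axes: 2! permutations times 2^2 sign flips, so |Aut| = 2^2·2! = 8. This group acts transitively on the 4 vertices.

Yes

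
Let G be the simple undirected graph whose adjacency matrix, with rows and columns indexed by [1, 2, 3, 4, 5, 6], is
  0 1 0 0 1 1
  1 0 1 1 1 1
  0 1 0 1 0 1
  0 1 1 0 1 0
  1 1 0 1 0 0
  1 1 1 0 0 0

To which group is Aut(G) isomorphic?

the dihedral group of order 10

Vertex 2 is the unique vertex of degree 5; the remaining 5 vertices each have degree 3 and induce a cycle, so G is the wheel on 6 vertices with hub 2. Every automorphism fixes the hub and acts on the rim 5-cycle, so Aut(G) ≅ Aut(C_5) = D_5 of order 10.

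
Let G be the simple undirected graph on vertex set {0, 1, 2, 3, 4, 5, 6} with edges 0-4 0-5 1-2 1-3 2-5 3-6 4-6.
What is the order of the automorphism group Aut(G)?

Every vertex has degree 2 and the graph is connected, so G is the 7-cycle C_7. C_7 has 7 rotations and 7 reflections, so Aut(C_7) ≅ D_7 of order 14.

14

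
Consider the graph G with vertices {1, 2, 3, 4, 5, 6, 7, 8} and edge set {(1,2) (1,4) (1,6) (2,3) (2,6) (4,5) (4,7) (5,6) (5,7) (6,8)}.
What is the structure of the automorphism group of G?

{e}

Degrees alone do not determine every vertex (e.g. 1 and 2 both have degree 3), but their neighbour-degree multisets differ: N(1) has degrees [3, 3, 4] while N(2) has degrees [1, 3, 4]. Repeating this refinement separates all vertices, so the only automorphism is the identity.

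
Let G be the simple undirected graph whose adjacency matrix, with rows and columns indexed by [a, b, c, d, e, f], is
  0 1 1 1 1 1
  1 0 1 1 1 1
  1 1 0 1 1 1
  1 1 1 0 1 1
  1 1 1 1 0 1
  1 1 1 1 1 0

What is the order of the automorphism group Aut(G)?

All 6 vertices are pairwise adjacent: G = K_6. Every bijection on the vertex set is an automorphism of K_6; hence Aut(K_6) ≅ S_6, order 720.

720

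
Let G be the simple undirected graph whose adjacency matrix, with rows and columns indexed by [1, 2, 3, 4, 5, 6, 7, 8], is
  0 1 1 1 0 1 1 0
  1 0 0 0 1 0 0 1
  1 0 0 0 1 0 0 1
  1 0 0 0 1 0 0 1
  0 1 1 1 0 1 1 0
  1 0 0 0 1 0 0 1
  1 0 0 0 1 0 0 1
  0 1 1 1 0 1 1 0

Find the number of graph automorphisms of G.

The vertices split by degree into {1, 5, 8} (degree 5) and {2, 3, 4, 6, 7} (degree 3); every edge runs between the two parts, so G is the complete bipartite graph K_{3,5}. Automorphisms preserve the bipartition setwise (since the parts differ in size) and act as S_5 × S_3 within it; |Aut| = 720.

720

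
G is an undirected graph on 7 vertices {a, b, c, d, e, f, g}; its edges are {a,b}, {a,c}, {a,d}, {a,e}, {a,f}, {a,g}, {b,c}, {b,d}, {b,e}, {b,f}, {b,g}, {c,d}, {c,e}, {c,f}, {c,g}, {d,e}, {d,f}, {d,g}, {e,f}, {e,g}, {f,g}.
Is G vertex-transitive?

All 7 vertices are pairwise adjacent: G = K_7. Any permutation of the 7 vertices preserves K_7, so Aut(K_7) = S_7 of order 7! = 5040. Under this action every vertex can be carried to every other, so G is vertex-transitive.

Yes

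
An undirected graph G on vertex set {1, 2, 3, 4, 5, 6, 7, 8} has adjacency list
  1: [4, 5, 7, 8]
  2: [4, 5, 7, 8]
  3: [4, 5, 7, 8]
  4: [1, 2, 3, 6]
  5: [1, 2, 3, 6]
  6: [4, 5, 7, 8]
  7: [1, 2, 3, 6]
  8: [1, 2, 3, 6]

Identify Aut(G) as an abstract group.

G is 4-regular and bipartite with parts {1, 2, 3, 6} and {4, 5, 7, 8} (each part is independent and every cross-pair is an edge), so G = K_{4,4}. Each part can be permuted independently (S_4 × S_4) and the two equal-size parts can also be swapped, giving (S_4 × S_4) ⋊ Z_2 of order 2·(4!)² = 1152.

S_4 ≀ Z_2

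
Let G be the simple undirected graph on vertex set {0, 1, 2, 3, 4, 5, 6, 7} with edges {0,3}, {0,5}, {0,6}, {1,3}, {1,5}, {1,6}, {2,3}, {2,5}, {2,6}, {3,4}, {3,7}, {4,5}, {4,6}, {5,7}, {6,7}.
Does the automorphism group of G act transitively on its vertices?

Automorphisms preserve degree, but G has vertices of degree 3 and vertices of degree 5; no automorphism maps one to the other, so G is not vertex-transitive.

No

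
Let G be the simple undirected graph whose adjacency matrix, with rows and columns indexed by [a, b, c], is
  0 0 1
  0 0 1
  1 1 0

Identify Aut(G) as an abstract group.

Z_2

The degree sequence is [1, 1, 2]; the two degree-1 vertices a and b are the ends of a path, so G = P_3. The only nontrivial automorphism of a path is the end-to-end reflection, so Aut(G) ≅ Z_2.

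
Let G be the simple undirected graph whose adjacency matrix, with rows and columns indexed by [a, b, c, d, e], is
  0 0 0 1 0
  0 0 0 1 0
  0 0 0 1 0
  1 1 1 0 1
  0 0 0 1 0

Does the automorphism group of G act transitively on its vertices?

Vertex d is the only vertex of degree 4, so every automorphism fixes it; G is not vertex-transitive.

No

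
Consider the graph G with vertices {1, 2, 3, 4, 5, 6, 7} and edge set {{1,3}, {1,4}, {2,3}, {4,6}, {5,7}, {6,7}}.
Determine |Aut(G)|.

2

The degree sequence is [2, 1, 2, 2, 1, 2, 2]; the two degree-1 vertices 2 and 5 are the ends of a path, so G = P_7. A path has exactly one nontrivial symmetry — reversal — giving Aut(G) of order 2.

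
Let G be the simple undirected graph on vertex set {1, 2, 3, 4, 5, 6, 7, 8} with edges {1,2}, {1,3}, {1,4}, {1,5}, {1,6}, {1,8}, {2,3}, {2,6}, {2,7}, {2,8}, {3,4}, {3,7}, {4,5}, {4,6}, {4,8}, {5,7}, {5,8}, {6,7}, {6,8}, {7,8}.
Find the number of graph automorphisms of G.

1

Degrees alone do not determine every vertex (e.g. 1 and 8 both have degree 6), but their neighbour-degree multisets differ: N(1) has degrees [4, 4, 5, 5, 5, 6] while N(8) has degrees [4, 5, 5, 5, 5, 6]. Repeating this refinement separates all vertices, so the only automorphism is the identity.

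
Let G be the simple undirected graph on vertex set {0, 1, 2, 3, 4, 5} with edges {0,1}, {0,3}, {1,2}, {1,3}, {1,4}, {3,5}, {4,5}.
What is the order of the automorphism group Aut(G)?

1

Degrees alone do not determine every vertex (e.g. 0 and 4 both have degree 2), but their neighbour-degree multisets differ: N(0) has degrees [3, 4] while N(4) has degrees [2, 4]. Repeating this refinement separates all vertices, so the only automorphism is the identity.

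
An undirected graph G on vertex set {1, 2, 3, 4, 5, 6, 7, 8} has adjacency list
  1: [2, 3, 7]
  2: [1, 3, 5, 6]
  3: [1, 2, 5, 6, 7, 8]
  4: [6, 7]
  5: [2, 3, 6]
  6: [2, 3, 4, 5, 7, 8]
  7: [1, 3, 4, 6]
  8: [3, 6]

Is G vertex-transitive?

No

Automorphisms preserve degree, but G has vertices of degree 2 and vertices of degree 6; no automorphism maps one to the other, so G is not vertex-transitive.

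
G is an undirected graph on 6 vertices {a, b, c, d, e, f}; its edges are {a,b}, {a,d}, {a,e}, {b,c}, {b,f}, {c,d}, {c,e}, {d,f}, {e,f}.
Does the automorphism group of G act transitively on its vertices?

Yes

G is 3-regular and bipartite with parts {a, c, f} and {b, d, e} (each part is independent and every cross-pair is an edge), so G = K_{3,3}. Each part can be permuted independently (S_3 × S_3) and the two equal-size parts can also be swapped, giving (S_3 × S_3) ⋊ Z_2 of order 2·(3!)² = 72. This group acts transitively on the 6 vertices.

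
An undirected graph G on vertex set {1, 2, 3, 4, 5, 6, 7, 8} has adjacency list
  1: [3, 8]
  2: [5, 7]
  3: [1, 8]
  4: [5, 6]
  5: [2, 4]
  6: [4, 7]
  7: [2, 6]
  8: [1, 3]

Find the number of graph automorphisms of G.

G has two connected components, {2, 4, 5, 6, 7} and {1, 3, 8}; each is 2-regular, so G = C_5 ⊔ C_3. No automorphism exchanges components of different sizes, hence Aut(G) is the direct product D_3 × D_5, order 60.

60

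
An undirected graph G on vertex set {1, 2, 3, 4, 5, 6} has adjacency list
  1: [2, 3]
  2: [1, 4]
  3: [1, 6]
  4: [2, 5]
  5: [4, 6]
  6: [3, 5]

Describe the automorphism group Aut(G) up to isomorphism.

the dihedral group of order 12

Every vertex has degree 2 and the graph is connected, so G is the 6-cycle C_6. The automorphisms of the 6-cycle are exactly the symmetries of a regular 6-gon: the dihedral group D_6, |D_6| = 12.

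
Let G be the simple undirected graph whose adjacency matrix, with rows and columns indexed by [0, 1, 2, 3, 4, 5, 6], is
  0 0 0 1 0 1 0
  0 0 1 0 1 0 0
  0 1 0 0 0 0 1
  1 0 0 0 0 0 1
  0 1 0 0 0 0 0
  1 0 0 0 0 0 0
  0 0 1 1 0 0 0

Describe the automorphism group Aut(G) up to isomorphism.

Z_2

The degree sequence is [2, 2, 2, 2, 1, 1, 2]; the two degree-1 vertices 4 and 5 are the ends of a path, so G = P_7. A path has exactly one nontrivial symmetry — reversal — giving Aut(G) of order 2.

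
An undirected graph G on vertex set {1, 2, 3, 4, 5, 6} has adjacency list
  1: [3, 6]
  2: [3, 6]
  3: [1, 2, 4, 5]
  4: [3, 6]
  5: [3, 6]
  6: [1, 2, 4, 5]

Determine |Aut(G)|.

The vertices split by degree into {3, 6} (degree 4) and {1, 2, 4, 5} (degree 2); every edge runs between the two parts, so G is the complete bipartite graph K_{2,4}. The parts have unequal sizes, so no automorphism swaps them; each part is permuted independently, giving S_2 × S_4 of order 2!·4! = 48.

48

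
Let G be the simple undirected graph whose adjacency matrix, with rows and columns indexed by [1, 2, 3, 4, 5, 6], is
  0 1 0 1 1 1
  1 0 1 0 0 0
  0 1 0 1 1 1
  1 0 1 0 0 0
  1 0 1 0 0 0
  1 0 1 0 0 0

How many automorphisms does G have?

48

The vertices split by degree into {1, 3} (degree 4) and {2, 4, 5, 6} (degree 2); every edge runs between the two parts, so G is the complete bipartite graph K_{2,4}. Automorphisms preserve the bipartition setwise (since the parts differ in size) and act as S_2 × S_4 within it; |Aut| = 48.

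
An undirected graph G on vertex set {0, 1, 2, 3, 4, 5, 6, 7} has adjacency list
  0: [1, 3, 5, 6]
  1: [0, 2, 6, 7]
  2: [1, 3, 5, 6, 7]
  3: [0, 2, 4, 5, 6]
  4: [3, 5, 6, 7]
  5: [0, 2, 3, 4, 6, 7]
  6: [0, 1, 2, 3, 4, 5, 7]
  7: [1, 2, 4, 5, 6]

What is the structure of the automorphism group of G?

{e}

The degree sequence is [4, 4, 5, 5, 4, 6, 7, 5]. Checking the degree-preserving permutations of the vertex set shows that none except the identity preserves every edge, so Aut(G) is trivial.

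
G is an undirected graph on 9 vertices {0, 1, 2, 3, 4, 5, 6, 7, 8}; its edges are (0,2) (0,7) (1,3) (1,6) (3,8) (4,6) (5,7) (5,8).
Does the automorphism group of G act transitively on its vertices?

Automorphisms preserve degree, but G has vertices of degree 1 and vertices of degree 2; no automorphism maps one to the other, so G is not vertex-transitive.

No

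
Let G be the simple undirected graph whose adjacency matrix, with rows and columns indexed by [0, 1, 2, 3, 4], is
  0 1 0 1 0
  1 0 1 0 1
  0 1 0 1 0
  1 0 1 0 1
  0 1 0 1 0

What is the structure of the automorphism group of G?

S_3 × S_2

The vertices split by degree into {1, 3} (degree 3) and {0, 2, 4} (degree 2); every edge runs between the two parts, so G is the complete bipartite graph K_{2,3}. The parts have unequal sizes, so no automorphism swaps them; each part is permuted independently, giving S_3 × S_2 of order 3!·2! = 12.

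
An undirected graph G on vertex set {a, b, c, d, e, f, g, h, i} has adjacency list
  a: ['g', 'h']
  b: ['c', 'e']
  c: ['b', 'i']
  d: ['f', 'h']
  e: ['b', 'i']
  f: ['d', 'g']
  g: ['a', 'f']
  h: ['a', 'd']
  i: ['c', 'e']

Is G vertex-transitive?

No

G has two connected components, {a, d, f, g, h} and {b, c, e, i}; each is 2-regular, so G = C_5 ⊔ C_4. The orbit of a under Aut(G) is {a, d, f, g, h}, which does not contain b, so G is not vertex-transitive.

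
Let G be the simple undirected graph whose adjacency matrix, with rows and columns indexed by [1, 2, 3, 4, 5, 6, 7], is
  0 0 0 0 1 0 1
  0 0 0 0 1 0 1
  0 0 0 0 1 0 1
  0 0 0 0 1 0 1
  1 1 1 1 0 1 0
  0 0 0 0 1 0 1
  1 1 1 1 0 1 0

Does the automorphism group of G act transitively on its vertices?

No

Automorphisms preserve degree, but G has vertices of degree 2 and vertices of degree 5; no automorphism maps one to the other, so G is not vertex-transitive.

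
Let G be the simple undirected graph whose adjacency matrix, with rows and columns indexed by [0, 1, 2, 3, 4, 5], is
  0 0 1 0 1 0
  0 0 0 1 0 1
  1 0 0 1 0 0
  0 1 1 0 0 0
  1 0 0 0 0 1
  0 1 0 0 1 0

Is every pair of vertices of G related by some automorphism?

Yes

G is 2-regular and connected on 6 vertices, i.e. the cycle C_6. C_6 has 6 rotations and 6 reflections, so Aut(C_6) ≅ D_6 of order 12. This group acts transitively on the 6 vertices.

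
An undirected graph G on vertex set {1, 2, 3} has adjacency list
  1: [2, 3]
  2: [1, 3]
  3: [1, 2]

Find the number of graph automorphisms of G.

All 3 vertices are pairwise adjacent: G = K_3. Every bijection on the vertex set is an automorphism of K_3; hence Aut(K_3) ≅ S_3, order 6.

6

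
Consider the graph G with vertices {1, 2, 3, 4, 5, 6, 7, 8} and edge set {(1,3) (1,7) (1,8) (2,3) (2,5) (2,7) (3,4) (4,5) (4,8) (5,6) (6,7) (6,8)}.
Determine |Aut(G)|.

48

G is 3-regular and bipartite on 2^3 = 8 vertices with girth 4; it is the hypercube graph Q_3. Aut(Q_3) consists of the signed permutations of the 3 coordinate axes: 3! permutations times 2^3 sign flips, so |Aut| = 2^3·3! = 48.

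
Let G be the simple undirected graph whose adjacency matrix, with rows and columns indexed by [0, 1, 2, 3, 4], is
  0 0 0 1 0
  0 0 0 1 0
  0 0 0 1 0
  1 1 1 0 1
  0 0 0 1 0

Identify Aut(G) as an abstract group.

S_4

Vertex 3 has degree 4 and every other vertex has degree 1, so G is the star K_{1,4} with centre 3. Any automorphism fixes the centre and permutes the 4 leaves freely, so Aut(G) ≅ S_4 of order 4! = 24.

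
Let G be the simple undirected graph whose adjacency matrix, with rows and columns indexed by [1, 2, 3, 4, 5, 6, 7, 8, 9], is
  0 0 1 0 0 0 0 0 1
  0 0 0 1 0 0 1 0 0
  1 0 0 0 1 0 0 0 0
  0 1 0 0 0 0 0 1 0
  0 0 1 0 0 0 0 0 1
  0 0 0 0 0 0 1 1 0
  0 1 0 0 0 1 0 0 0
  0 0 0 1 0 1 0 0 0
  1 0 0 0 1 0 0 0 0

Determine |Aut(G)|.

80

G has two connected components, {2, 4, 6, 7, 8} and {1, 3, 5, 9}; each is 2-regular, so G = C_5 ⊔ C_4. No automorphism exchanges components of different sizes, hence Aut(G) is the direct product D_5 × D_4, order 80.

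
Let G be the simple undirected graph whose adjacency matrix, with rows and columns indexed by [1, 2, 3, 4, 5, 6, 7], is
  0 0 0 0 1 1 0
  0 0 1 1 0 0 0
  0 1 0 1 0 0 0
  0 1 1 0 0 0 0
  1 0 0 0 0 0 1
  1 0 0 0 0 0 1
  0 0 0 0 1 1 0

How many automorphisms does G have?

48

G has two connected components, {1, 5, 6, 7} and {2, 3, 4}; each is 2-regular, so G = C_4 ⊔ C_3. No automorphism exchanges components of different sizes, hence Aut(G) is the direct product D_3 × D_4, order 48.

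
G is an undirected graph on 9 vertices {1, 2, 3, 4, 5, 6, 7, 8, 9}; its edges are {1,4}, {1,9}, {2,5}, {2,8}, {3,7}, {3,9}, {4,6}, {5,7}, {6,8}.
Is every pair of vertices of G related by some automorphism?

Yes

G is 2-regular and connected on 9 vertices, i.e. the cycle C_9. C_9 has 9 rotations and 9 reflections, so Aut(C_9) ≅ D_9 of order 18. This group acts transitively on the 9 vertices.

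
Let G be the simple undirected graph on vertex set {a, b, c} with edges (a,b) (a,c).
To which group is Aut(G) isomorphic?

The degree sequence is [2, 1, 1]; the two degree-1 vertices b and c are the ends of a path, so G = P_3. The only nontrivial automorphism of a path is the end-to-end reflection, so Aut(G) ≅ Z_2.

C_2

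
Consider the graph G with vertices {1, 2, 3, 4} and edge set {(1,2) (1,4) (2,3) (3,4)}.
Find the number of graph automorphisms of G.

G is 2-regular and bipartite on 2^2 = 4 vertices with girth 4; it is the hypercube graph Q_2. The symmetry group of the 2-cube is the hyperoctahedral group B_2 = Z_2 ≀ S_2, of order 2^2·2! = 8.

8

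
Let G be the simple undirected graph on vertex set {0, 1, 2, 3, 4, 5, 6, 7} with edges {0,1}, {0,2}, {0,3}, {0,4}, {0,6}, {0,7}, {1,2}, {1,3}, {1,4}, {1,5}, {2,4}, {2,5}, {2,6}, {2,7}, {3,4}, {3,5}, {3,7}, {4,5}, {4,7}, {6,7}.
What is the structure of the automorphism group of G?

the trivial group

Degrees alone do not determine every vertex (e.g. 0 and 2 both have degree 6), but their neighbour-degree multisets differ: N(0) has degrees [3, 5, 5, 5, 6, 6] while N(2) has degrees [3, 4, 5, 5, 6, 6]. Repeating this refinement separates all vertices, so the only automorphism is the identity.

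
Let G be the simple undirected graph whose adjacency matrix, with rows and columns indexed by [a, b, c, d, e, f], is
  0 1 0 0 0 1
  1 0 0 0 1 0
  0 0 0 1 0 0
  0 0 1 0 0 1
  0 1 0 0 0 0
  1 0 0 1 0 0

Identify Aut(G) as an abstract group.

The degree sequence is [2, 2, 1, 2, 1, 2]; the two degree-1 vertices c and e are the ends of a path, so G = P_6. The only nontrivial automorphism of a path is the end-to-end reflection, so Aut(G) ≅ Z_2.

Z_2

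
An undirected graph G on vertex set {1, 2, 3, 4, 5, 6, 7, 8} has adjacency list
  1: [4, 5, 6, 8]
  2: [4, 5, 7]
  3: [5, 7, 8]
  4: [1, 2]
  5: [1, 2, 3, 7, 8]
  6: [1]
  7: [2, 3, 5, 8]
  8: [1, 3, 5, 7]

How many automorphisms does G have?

Degrees alone do not determine every vertex (e.g. 1 and 7 both have degree 4), but their neighbour-degree multisets differ: N(1) has degrees [1, 2, 4, 5] while N(7) has degrees [3, 3, 4, 5]. Repeating this refinement separates all vertices, so the only automorphism is the identity.

1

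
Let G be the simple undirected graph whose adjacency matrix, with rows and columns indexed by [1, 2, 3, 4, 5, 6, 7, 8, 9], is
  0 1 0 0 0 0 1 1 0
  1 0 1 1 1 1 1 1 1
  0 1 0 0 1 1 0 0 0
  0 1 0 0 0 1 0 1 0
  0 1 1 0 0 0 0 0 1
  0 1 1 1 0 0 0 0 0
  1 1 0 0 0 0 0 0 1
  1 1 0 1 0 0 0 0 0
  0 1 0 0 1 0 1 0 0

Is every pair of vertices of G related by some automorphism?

Vertex 2 is the only vertex of degree 8, so every automorphism fixes it; G is not vertex-transitive.

No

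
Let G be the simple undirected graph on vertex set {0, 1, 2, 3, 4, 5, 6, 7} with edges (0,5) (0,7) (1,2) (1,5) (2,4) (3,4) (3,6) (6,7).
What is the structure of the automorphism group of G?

D_8

G is 2-regular and connected on 8 vertices, i.e. the cycle C_8. The automorphisms of the 8-cycle are exactly the symmetries of a regular 8-gon: the dihedral group D_8, |D_8| = 16.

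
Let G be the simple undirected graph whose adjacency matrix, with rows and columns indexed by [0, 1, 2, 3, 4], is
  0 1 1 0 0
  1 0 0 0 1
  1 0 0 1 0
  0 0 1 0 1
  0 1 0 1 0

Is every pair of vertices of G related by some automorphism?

Yes

Every vertex has degree 2 and the graph is connected, so G is the 5-cycle C_5. C_5 has 5 rotations and 5 reflections, so Aut(C_5) ≅ D_5 of order 10. Under this action every vertex can be carried to every other, so G is vertex-transitive.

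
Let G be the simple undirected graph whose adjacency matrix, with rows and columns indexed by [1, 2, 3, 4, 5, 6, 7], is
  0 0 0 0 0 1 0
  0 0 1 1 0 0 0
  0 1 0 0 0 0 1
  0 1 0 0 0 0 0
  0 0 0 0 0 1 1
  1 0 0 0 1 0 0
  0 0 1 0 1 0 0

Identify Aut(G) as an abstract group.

the cyclic group of order 2

The degree sequence is [1, 2, 2, 1, 2, 2, 2]; the two degree-1 vertices 1 and 4 are the ends of a path, so G = P_7. A path has exactly one nontrivial symmetry — reversal — giving Aut(G) of order 2.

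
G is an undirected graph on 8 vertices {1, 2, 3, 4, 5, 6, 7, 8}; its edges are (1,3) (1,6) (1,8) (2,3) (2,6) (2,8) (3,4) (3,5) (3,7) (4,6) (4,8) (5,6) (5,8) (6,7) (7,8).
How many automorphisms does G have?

The vertices split by degree into {3, 6, 8} (degree 5) and {1, 2, 4, 5, 7} (degree 3); every edge runs between the two parts, so G is the complete bipartite graph K_{3,5}. The parts have unequal sizes, so no automorphism swaps them; each part is permuted independently, giving S_3 × S_5 of order 3!·5! = 720.

720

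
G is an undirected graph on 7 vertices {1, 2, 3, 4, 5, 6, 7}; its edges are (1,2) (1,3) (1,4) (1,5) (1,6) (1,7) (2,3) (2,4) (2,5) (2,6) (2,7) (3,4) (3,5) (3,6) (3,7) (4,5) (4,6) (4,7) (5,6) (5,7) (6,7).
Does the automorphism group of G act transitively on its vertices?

Yes

Every vertex has degree 6, so G is the complete graph K_7. Any permutation of the 7 vertices preserves K_7, so Aut(K_7) = S_7 of order 7! = 5040. Under this action every vertex can be carried to every other, so G is vertex-transitive.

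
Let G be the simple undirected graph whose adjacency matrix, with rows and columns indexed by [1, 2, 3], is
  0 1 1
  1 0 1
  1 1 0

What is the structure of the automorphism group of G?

All 3 vertices are pairwise adjacent: G = K_3. Every bijection on the vertex set is an automorphism of K_3; hence Aut(K_3) ≅ S_3, order 6.

the symmetric group on 3 letters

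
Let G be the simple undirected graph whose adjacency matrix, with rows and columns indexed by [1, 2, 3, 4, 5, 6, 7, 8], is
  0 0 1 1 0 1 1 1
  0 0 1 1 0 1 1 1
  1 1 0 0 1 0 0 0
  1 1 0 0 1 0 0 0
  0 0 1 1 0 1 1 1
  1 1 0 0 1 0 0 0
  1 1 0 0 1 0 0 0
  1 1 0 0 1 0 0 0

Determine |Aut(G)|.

The vertices split by degree into {1, 2, 5} (degree 5) and {3, 4, 6, 7, 8} (degree 3); every edge runs between the two parts, so G is the complete bipartite graph K_{3,5}. Automorphisms preserve the bipartition setwise (since the parts differ in size) and act as S_5 × S_3 within it; |Aut| = 720.

720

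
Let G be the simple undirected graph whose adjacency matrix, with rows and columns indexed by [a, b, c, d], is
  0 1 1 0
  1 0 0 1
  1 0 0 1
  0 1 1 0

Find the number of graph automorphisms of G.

8

G is 2-regular and connected on 4 vertices, i.e. the cycle C_4. The automorphisms of the 4-cycle are exactly the symmetries of a regular 4-gon: the dihedral group D_4, |D_4| = 8.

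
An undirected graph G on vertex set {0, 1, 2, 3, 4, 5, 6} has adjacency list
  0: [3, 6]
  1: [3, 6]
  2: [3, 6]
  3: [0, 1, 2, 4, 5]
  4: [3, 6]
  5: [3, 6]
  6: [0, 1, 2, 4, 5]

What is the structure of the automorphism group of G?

S_5 × S_2

The vertices split by degree into {3, 6} (degree 5) and {0, 1, 2, 4, 5} (degree 2); every edge runs between the two parts, so G is the complete bipartite graph K_{2,5}. The parts have unequal sizes, so no automorphism swaps them; each part is permuted independently, giving S_5 × S_2 of order 5!·2! = 240.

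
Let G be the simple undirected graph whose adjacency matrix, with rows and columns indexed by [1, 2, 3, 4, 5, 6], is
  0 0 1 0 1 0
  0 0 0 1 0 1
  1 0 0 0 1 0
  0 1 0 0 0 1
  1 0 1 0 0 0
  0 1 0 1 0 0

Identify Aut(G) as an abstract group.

D_3 ≀ Z_2

G has two connected components, {2, 4, 6} and {1, 3, 5}; each is 2-regular, so G = C_3 ⊔ C_3. With two isomorphic components, Aut(G) = Aut(C_3) ≀ S_2 = (D_3 × D_3) ⋊ Z_2: permute each cycle by D_3, then optionally swap the two cycles. Order 2·(2·3)² = 72.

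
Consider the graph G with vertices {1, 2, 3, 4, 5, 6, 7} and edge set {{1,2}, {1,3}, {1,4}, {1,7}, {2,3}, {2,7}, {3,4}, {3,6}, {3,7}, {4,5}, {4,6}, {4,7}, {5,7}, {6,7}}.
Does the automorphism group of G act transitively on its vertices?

Vertex 1 is the only vertex of degree 4, so every automorphism fixes it; G is not vertex-transitive.

No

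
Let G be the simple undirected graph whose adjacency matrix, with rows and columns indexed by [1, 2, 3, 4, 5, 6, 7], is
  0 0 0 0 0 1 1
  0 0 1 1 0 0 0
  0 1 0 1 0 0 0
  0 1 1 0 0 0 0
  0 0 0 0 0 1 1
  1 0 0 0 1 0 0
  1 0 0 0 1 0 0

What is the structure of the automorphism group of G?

G has two connected components, {1, 5, 6, 7} and {2, 3, 4}; each is 2-regular, so G = C_4 ⊔ C_3. The components are non-isomorphic (different sizes), so Aut(G) = Aut(C_3) × Aut(C_4) = D_3 × D_4 of order 6·8 = 48.

D_3 × D_4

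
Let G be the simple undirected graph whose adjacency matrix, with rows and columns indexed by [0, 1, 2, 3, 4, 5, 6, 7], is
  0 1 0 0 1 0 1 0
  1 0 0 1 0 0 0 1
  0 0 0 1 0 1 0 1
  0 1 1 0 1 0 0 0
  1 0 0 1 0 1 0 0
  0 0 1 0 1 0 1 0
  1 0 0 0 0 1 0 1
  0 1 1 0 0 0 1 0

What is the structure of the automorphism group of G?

G is 3-regular and bipartite on 2^3 = 8 vertices with girth 4; it is the hypercube graph Q_3. Aut(Q_3) consists of the signed permutations of the 3 coordinate axes: 3! permutations times 2^3 sign flips, so |Aut| = 2^3·3! = 48.

the hyperoctahedral group B_3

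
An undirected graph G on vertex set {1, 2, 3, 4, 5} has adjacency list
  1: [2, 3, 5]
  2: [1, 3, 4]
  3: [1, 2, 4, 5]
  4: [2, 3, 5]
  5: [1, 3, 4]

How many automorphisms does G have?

Vertex 3 is the unique vertex of degree 4; the remaining 4 vertices each have degree 3 and induce a cycle, so G is the wheel on 5 vertices with hub 3. Every automorphism fixes the hub and acts on the rim 4-cycle, so Aut(G) ≅ Aut(C_4) = D_4 of order 8.

8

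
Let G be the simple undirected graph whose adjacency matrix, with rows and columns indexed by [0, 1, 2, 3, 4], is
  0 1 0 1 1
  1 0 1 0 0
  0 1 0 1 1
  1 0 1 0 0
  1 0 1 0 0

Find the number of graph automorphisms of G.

The vertices split by degree into {0, 2} (degree 3) and {1, 3, 4} (degree 2); every edge runs between the two parts, so G is the complete bipartite graph K_{2,3}. The parts have unequal sizes, so no automorphism swaps them; each part is permuted independently, giving S_3 × S_2 of order 3!·2! = 12.

12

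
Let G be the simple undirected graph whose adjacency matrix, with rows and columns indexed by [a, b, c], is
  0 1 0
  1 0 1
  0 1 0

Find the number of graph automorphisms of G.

The degree sequence is [1, 2, 1]; the two degree-1 vertices a and c are the ends of a path, so G = P_3. A path has exactly one nontrivial symmetry — reversal — giving Aut(G) of order 2.

2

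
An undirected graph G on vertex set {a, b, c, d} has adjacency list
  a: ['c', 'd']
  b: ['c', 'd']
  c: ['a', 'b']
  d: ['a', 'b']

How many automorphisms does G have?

G is 2-regular and bipartite with parts {a, b} and {c, d} (each part is independent and every cross-pair is an edge), so G = K_{2,2}. Each part can be permuted independently (S_2 × S_2) and the two equal-size parts can also be swapped, giving (S_2 × S_2) ⋊ Z_2 of order 2·(2!)² = 8.

8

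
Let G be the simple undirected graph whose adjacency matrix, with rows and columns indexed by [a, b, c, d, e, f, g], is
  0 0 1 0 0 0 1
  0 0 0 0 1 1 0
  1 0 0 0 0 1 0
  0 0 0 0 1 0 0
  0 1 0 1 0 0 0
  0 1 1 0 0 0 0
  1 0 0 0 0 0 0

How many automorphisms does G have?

2

The degree sequence is [2, 2, 2, 1, 2, 2, 1]; the two degree-1 vertices d and g are the ends of a path, so G = P_7. The only nontrivial automorphism of a path is the end-to-end reflection, so Aut(G) ≅ Z_2.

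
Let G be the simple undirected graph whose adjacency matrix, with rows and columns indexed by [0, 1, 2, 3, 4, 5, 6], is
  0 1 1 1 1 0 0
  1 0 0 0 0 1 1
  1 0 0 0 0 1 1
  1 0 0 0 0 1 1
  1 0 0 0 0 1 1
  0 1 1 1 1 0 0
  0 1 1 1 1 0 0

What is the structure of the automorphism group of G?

S_3 × S_4

The vertices split by degree into {0, 5, 6} (degree 4) and {1, 2, 3, 4} (degree 3); every edge runs between the two parts, so G is the complete bipartite graph K_{3,4}. Automorphisms preserve the bipartition setwise (since the parts differ in size) and act as S_3 × S_4 within it; |Aut| = 144.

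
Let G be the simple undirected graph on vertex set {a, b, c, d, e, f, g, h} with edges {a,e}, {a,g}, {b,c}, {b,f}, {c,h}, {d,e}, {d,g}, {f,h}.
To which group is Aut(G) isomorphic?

G has two connected components, {a, d, e, g} and {b, c, f, h}; each is 2-regular, so G = C_4 ⊔ C_4. Aut of a disjoint union of two copies of C_4 is the wreath product D_4 ≀ Z_2, of order 2·8² = 128.

(D_4 × D_4) ⋊ Z_2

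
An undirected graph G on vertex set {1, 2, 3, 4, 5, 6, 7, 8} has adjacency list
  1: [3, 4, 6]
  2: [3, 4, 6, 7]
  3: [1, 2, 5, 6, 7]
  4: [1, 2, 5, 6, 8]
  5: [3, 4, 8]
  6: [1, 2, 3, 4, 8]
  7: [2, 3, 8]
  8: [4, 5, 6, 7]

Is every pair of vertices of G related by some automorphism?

Automorphisms preserve degree, but G has vertices of degree 3 and vertices of degree 5; no automorphism maps one to the other, so G is not vertex-transitive.

No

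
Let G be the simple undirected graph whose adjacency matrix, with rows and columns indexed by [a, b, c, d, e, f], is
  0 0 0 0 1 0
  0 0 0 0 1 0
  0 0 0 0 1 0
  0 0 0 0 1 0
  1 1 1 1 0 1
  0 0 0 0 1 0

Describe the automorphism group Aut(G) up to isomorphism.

S_5

Vertex e has degree 5 and every other vertex has degree 1, so G is the star K_{1,5} with centre e. The 5 leaves are pairwise interchangeable while the centre is fixed, giving Aut(G) = S_5.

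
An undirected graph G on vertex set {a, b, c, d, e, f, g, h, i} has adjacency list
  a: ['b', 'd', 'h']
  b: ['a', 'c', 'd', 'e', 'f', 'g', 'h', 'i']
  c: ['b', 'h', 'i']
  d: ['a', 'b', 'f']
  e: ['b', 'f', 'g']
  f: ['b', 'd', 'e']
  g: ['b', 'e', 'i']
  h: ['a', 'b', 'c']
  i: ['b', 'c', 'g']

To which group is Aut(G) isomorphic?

Vertex b is the unique vertex of degree 8; the remaining 8 vertices each have degree 3 and induce a cycle, so G is the wheel on 9 vertices with hub b. Every automorphism fixes the hub and acts on the rim 8-cycle, so Aut(G) ≅ Aut(C_8) = D_8 of order 16.

D_8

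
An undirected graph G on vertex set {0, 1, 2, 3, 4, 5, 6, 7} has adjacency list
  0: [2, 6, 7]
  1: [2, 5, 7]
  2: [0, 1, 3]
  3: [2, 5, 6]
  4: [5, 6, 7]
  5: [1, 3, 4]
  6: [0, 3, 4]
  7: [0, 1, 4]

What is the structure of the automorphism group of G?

Z_2^3 ⋊ S_3

G is 3-regular and bipartite on 2^3 = 8 vertices with girth 4; it is the hypercube graph Q_3. The symmetry group of the 3-cube is the hyperoctahedral group B_3 = Z_2 ≀ S_3, of order 2^3·3! = 48.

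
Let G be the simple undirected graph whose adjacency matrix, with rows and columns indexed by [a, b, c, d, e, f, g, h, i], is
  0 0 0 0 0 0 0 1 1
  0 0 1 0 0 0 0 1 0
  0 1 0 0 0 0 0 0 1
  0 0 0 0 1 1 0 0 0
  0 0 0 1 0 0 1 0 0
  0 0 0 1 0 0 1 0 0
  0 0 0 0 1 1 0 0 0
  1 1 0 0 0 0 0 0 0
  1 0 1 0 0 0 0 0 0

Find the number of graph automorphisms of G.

G has two connected components, {a, b, c, h, i} and {d, e, f, g}; each is 2-regular, so G = C_5 ⊔ C_4. The components are non-isomorphic (different sizes), so Aut(G) = Aut(C_4) × Aut(C_5) = D_4 × D_5 of order 8·10 = 80.

80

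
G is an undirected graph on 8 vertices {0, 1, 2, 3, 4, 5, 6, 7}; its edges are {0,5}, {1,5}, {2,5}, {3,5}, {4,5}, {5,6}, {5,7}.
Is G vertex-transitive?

No

Vertex 5 is the only vertex of degree 7, so every automorphism fixes it; G is not vertex-transitive.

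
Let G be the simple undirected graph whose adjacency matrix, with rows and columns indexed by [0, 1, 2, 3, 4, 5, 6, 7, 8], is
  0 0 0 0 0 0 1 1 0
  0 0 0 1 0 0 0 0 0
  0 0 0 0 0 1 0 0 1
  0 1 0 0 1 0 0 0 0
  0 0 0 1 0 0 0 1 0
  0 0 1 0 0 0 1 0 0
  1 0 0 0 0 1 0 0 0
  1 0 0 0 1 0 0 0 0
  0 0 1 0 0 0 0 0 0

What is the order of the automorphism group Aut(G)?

2

The degree sequence is [2, 1, 2, 2, 2, 2, 2, 2, 1]; the two degree-1 vertices 1 and 8 are the ends of a path, so G = P_9. The only nontrivial automorphism of a path is the end-to-end reflection, so Aut(G) ≅ Z_2.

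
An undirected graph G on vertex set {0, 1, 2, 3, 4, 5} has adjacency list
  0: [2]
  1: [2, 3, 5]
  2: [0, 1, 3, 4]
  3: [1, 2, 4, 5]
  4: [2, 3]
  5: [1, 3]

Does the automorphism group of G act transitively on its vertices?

Vertex 0 is the only vertex of degree 1, so every automorphism fixes it; G is not vertex-transitive.

No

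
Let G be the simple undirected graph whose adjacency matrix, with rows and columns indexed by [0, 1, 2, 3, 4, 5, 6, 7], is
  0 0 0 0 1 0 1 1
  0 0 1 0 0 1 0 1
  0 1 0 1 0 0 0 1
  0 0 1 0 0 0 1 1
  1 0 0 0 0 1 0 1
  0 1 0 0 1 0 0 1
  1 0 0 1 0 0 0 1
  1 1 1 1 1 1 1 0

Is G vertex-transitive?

Vertex 7 is the only vertex of degree 7, so every automorphism fixes it; G is not vertex-transitive.

No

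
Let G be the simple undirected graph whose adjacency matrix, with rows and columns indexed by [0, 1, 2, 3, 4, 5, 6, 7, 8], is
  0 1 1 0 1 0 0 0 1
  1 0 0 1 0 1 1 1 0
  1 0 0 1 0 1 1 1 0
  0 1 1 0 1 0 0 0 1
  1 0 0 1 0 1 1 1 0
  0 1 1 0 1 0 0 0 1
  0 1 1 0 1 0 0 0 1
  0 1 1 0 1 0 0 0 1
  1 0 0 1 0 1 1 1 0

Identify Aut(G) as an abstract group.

The vertices split by degree into {1, 2, 4, 8} (degree 5) and {0, 3, 5, 6, 7} (degree 4); every edge runs between the two parts, so G is the complete bipartite graph K_{4,5}. The parts have unequal sizes, so no automorphism swaps them; each part is permuted independently, giving S_5 × S_4 of order 5!·4! = 2880.

S_5 × S_4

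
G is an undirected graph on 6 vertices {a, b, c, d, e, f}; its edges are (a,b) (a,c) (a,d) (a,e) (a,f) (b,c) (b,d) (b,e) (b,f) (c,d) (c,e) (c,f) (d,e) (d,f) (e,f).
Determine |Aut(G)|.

All 6 vertices are pairwise adjacent: G = K_6. Any permutation of the 6 vertices preserves K_6, so Aut(K_6) = S_6 of order 6! = 720.

720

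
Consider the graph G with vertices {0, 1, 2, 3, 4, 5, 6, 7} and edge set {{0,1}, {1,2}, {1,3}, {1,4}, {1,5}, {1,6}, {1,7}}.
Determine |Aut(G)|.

Vertex 1 has degree 7 and every other vertex has degree 1, so G is the star K_{1,7} with centre 1. The 7 leaves are pairwise interchangeable while the centre is fixed, giving Aut(G) = S_7.

5040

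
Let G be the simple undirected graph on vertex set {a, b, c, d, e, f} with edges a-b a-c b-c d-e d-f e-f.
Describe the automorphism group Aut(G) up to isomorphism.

G has two connected components, {d, e, f} and {a, b, c}; each is 2-regular, so G = C_3 ⊔ C_3. Aut of a disjoint union of two copies of C_3 is the wreath product D_3 ≀ Z_2, of order 2·6² = 72.

D_3 ≀ Z_2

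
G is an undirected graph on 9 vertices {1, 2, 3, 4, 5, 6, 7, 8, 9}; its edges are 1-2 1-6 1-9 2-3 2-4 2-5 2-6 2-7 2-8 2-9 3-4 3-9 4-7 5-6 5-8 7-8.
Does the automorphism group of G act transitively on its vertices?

Vertex 2 is the only vertex of degree 8, so every automorphism fixes it; G is not vertex-transitive.

No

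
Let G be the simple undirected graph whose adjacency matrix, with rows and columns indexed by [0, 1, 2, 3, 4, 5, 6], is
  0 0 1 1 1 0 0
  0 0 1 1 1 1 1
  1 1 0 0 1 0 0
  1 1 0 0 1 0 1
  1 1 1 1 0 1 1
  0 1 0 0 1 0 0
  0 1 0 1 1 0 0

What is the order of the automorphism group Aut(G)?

1

Degrees alone do not determine every vertex (e.g. 0 and 2 both have degree 3), but their neighbour-degree multisets differ: N(0) has degrees [3, 4, 6] while N(2) has degrees [3, 5, 6]. Repeating this refinement separates all vertices, so the only automorphism is the identity.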